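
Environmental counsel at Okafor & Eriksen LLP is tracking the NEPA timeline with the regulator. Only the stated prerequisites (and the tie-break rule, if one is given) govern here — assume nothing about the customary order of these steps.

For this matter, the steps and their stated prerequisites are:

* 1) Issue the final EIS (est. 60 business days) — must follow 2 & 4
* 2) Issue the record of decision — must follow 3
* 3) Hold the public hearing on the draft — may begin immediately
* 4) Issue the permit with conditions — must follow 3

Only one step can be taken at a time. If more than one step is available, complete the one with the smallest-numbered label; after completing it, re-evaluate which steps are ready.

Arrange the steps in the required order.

3 has no prerequisites → 3 first.
Now 2 and 4 have their prerequisites met. 2 has the earlier label, so 2 next.
4 is the only step now ready → 4.
1 needed 2 and 4, now all done → 1.

3, 2, 4, 1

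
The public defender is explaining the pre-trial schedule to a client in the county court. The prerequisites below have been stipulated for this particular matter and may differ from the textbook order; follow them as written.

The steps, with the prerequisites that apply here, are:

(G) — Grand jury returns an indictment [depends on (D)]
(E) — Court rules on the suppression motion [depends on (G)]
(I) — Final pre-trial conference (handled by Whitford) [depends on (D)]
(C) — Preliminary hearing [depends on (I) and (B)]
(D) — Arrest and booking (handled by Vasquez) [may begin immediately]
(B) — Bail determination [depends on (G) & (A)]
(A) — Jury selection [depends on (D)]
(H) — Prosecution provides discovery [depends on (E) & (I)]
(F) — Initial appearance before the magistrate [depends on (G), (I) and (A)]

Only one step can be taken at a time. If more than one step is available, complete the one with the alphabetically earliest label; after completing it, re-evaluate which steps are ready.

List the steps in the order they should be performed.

(D) → (A) → (G) → (B) → (E) → (I) → (C) → (F) → (H)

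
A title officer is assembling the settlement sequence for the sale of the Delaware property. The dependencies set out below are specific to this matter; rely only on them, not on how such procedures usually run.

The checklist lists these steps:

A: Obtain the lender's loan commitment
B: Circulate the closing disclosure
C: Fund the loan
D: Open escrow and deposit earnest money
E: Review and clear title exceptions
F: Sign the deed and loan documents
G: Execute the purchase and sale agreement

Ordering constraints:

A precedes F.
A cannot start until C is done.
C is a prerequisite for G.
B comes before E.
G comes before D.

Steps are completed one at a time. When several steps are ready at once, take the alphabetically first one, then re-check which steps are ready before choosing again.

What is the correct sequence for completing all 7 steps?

B and C have no prerequisites; B has the earlier label, so B is first.
E now also ready, so the ready set is {C, E}; C has the earlier label → C.
A and G now also ready, so the ready set is {A, E, G}; A has the earlier label → A.
F now also ready, so the ready set is {E, F, G}; E has the earlier label → E.
Ready: F and G. F has the earlier label → F.
G is the only step now ready → G.
That leaves D as the only ready step → D.

B, C, A, E, F, G, D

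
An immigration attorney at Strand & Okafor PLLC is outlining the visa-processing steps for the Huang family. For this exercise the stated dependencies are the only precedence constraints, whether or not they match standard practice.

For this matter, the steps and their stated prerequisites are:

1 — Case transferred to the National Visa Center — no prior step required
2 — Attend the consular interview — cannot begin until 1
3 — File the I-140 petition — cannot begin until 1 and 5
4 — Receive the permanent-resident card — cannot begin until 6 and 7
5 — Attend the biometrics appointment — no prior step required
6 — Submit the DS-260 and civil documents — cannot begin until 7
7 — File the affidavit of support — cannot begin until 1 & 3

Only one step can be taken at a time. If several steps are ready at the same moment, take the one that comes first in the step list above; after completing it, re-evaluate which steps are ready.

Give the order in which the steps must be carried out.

1, 2, 5, 3, 7, 6, 4

1 and 5 have no prerequisites; 1 is listed earlier, so 1 is first.
2 now also ready, so the ready set is {2, 5}; 2 is listed earlier → 2.
5 is the only step now ready → 5.
Next only 3 has its prerequisites met → 3.
Next only 7 has its prerequisites met → 7.
6 is the only step now ready → 6.
That leaves 4 as the only ready step → 4.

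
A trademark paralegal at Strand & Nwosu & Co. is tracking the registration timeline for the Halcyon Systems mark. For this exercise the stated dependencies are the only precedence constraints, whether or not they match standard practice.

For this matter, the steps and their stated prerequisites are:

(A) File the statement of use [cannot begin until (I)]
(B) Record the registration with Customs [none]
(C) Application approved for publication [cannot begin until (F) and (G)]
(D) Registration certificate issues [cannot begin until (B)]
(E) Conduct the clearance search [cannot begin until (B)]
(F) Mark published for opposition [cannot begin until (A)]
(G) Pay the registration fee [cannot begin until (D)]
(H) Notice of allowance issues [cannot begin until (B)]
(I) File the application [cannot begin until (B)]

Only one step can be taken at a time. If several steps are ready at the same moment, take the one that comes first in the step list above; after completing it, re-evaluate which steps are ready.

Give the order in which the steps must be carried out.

(B) has no prerequisites → (B) first.
(D), (E), (H) and (I) are all available; (D) is listed earlier → (D).
Ready: (E), (G), (H) and (I). (E) is listed earlier → (E).
Now (G), (H) and (I) have their prerequisites met. (G) is listed earlier, so (G) next.
Now (H) and (I) have their prerequisites met. (H) is listed earlier, so (H) next.
Next only (I) has its prerequisites met → (I).
(A) is the only step now ready → (A).
That leaves (F) as the only ready step → (F).
(C) needed (F) and (G), now all done → (C).

(B), (D), (E), (G), (H), (I), (A), (F), (C)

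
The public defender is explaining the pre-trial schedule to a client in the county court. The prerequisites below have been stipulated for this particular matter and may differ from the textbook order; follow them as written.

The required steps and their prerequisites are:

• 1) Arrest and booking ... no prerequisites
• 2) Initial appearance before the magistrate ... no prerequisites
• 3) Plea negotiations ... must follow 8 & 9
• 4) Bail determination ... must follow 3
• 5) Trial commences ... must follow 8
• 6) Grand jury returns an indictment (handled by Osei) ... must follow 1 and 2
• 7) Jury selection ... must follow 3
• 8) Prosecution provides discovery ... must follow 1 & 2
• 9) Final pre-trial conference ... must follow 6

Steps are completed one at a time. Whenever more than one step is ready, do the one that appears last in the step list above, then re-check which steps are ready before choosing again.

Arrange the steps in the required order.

2 → 1 → 8 → 6 → 9 → 5 → 3 → 7 → 4

2 and 1 have no prerequisites; 2 is listed later, so 2 is first.
1 is the only step now ready → 1.
Now 8 and 6 have their prerequisites met. 8 is listed later, so 8 next.
Now 6 and 5 have their prerequisites met. 6 is listed later, so 6 next.
9 and 5 are both available; 9 is listed later → 9.
5 and 3 are both available; 5 is listed later → 5.
3 is the only step now ready → 3.
Ready: 7 and 4. 7 is listed later → 7.
That leaves 4 as the only ready step → 4.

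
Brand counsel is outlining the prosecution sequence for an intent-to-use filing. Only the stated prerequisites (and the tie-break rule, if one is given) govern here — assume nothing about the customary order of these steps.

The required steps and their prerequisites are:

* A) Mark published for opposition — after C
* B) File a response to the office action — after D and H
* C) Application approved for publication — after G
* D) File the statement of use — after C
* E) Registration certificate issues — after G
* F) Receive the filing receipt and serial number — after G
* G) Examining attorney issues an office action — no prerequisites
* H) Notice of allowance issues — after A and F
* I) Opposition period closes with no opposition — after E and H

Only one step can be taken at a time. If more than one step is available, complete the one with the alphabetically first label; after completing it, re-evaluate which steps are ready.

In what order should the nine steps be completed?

G, C, A, D, E, F, H, B, I

G has no prerequisites → G first.
Ready: C, E and F. C has the earlier label → C.
A and D now also ready, so the ready set is {A, D, E, F}; A has the earlier label → A.
Now D, E and F have their prerequisites met. D has the earlier label, so D next.
Now E and F have their prerequisites met. E has the earlier label, so E next.
F needed G, now all done → F.
Next only H has its prerequisites met → H.
B and I are both available; B has the earlier label → B.
That leaves I as the only ready step → I.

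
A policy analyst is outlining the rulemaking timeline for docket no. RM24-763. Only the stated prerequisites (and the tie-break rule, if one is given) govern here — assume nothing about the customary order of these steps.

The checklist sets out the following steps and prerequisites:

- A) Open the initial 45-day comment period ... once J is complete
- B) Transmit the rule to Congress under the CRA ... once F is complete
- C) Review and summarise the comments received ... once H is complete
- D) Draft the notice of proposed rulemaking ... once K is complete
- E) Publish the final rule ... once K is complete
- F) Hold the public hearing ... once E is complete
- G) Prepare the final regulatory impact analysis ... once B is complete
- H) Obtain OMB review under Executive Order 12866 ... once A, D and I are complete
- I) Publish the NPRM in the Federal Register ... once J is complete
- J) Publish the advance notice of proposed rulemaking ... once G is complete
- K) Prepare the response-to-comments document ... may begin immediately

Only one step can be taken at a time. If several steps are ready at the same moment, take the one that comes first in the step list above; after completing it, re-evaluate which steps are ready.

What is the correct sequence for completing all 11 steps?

K, D, E, F, B, G, J, A, I, H, C

K has no prerequisites → K first.
Ready: D and E. D is listed earlier → D.
E is the only step now ready → E.
Next only F has its prerequisites met → F.
Next only B has its prerequisites met → B.
That leaves G as the only ready step → G.
That leaves J as the only ready step → J.
Ready: A and I. A is listed earlier → A.
I needed J, now all done → I.
H needed A, D and I, now all done → H.
C needed H, now all done → C.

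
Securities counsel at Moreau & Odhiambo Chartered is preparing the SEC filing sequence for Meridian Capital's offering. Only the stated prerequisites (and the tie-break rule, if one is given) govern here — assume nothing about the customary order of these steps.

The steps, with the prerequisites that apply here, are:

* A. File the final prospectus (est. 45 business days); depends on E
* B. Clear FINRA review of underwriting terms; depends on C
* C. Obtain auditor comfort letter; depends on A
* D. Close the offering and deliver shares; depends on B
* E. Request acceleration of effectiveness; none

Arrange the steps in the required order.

E, A, C, B, D

Only E has no prerequisites, so it is first.
That leaves A as the only ready step → A.
C is the only step now ready → C.
B needed C, now all done → B.
D needed B, now all done → D.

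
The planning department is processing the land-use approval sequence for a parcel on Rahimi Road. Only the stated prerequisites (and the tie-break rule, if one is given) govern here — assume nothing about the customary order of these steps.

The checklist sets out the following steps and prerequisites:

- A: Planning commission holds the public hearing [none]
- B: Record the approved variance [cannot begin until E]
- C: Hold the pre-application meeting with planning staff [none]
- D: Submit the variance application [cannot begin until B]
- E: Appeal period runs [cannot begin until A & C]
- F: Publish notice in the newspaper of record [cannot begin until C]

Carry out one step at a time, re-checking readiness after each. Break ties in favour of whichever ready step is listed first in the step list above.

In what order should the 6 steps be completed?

A, C, E, B, D, F

Nothing is required for A and C. A is listed earlier → A first.
C is the only step now ready → C.
E and F are both available; E is listed earlier → E.
Ready: B and F. B is listed earlier → B.
Ready: D and F. D is listed earlier → D.
F needed C, now all done → F.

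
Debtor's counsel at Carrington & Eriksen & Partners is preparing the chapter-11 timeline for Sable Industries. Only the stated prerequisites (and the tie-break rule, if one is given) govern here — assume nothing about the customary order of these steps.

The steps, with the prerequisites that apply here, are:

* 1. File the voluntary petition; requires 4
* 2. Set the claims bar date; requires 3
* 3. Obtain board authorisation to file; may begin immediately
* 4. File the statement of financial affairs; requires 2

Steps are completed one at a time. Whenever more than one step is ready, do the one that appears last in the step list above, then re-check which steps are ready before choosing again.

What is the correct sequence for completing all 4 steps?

3 2 4 1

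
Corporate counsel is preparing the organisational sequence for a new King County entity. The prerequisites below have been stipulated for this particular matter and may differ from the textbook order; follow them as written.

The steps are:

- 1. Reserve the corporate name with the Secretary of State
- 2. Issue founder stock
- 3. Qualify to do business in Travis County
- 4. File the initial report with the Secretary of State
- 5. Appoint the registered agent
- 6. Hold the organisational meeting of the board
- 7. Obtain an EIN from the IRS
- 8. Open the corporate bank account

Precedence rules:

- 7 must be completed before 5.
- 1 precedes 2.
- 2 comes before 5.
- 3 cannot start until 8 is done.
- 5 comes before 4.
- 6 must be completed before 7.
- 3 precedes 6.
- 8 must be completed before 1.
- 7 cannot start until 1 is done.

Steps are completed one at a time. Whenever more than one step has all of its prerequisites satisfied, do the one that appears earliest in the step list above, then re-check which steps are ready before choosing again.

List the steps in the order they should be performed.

8 → 1 → 2 → 3 → 6 → 7 → 5 → 4

8 has no prerequisites → 8 first.
Ready: 1 and 3. 1 is listed earlier → 1.
2 now also ready, so the ready set is {2, 3}; 2 is listed earlier → 2.
Next only 3 has its prerequisites met → 3.
6 is the only step now ready → 6.
Next only 7 has its prerequisites met → 7.
Next only 5 has its prerequisites met → 5.
That leaves 4 as the only ready step → 4.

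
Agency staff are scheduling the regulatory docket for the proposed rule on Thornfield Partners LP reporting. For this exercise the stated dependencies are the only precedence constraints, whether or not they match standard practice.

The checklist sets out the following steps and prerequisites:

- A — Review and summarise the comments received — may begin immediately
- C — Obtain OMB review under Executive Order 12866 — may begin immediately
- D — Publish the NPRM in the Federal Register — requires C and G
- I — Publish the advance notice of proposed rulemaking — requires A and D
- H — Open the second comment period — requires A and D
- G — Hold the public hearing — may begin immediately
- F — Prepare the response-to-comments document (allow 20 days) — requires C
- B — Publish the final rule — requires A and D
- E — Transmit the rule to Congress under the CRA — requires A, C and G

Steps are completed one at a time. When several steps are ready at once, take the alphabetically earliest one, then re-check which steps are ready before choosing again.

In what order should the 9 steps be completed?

A, C, F, G, D, B, E, H, I

Nothing is required for A, C and G. A has the earlier label → A first.
Ready: C and G. C has the earlier label → C.
F and G are both available; F has the earlier label → F.
G is the only step now ready → G.
Now D and E have their prerequisites met. D has the earlier label, so D next.
B, H and I now also ready, so the ready set is {B, E, H, I}; B has the earlier label → B.
Now E, H and I have their prerequisites met. E has the earlier label, so E next.
Ready: H and I. H has the earlier label → H.
I is the only step now ready → I.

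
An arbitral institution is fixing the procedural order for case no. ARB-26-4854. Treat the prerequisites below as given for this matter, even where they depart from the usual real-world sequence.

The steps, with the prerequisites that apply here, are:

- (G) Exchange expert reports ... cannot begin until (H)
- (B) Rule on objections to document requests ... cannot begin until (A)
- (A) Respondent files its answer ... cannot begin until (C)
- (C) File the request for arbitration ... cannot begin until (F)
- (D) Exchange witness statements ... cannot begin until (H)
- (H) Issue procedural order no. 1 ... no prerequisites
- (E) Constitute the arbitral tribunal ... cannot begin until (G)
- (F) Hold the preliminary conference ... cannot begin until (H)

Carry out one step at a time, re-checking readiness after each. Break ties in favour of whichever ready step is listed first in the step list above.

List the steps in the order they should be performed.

(H) (G) (D) (E) (F) (C) (A) (B)

(H) has no prerequisites → (H) first.
Ready: (G), (D) and (F). (G) is listed earlier → (G).
(D), (E) and (F) are all available; (D) is listed earlier → (D).
Now (E) and (F) have their prerequisites met. (E) is listed earlier, so (E) next.
(F) needed (H), now all done → (F).
That leaves (C) as the only ready step → (C).
Next only (A) has its prerequisites met → (A).
(B) is the only step now ready → (B).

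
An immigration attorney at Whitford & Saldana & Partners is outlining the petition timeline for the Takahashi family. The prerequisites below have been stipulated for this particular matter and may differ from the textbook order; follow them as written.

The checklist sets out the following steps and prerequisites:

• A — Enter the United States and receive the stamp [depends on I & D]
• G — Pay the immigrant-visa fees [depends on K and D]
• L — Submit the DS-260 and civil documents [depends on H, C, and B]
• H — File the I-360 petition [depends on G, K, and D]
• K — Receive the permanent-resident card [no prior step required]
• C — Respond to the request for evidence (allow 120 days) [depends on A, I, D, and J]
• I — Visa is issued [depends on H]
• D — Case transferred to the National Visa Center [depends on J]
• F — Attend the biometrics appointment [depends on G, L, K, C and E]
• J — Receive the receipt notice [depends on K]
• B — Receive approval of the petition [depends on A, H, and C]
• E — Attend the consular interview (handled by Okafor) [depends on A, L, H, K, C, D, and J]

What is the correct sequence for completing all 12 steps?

K → J → D → G → H → I → A → C → B → L → E → F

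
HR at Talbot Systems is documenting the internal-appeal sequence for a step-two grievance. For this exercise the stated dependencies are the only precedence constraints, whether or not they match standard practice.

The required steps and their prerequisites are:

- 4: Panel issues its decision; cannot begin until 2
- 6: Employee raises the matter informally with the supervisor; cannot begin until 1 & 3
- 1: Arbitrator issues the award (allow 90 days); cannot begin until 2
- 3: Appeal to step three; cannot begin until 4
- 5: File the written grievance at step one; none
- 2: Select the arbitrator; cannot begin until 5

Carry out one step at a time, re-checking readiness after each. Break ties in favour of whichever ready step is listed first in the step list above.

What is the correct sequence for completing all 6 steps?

5 is the only step with nothing outstanding, so it goes first.
That leaves 2 as the only ready step → 2.
Ready: 4 and 1. 4 is listed earlier → 4.
3 now also ready, so the ready set is {1, 3}; 1 is listed earlier → 1.
3 is the only step now ready → 3.
Next only 6 has its prerequisites met → 6.

5 → 2 → 4 → 1 → 3 → 6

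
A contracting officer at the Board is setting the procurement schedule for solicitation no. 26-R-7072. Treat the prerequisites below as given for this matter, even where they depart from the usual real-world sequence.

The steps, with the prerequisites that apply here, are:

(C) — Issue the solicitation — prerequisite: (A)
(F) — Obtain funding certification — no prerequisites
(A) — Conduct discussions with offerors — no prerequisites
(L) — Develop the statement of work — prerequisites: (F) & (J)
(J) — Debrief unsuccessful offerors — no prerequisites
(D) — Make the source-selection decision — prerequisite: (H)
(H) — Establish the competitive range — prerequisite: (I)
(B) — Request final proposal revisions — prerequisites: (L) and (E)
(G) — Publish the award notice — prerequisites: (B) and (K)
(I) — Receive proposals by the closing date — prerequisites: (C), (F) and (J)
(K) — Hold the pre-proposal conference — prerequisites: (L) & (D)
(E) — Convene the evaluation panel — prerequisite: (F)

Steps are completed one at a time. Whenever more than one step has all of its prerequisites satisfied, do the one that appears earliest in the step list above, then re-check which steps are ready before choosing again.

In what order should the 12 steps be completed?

(F) → (A) → (C) → (J) → (L) → (I) → (H) → (D) → (K) → (E) → (B) → (G)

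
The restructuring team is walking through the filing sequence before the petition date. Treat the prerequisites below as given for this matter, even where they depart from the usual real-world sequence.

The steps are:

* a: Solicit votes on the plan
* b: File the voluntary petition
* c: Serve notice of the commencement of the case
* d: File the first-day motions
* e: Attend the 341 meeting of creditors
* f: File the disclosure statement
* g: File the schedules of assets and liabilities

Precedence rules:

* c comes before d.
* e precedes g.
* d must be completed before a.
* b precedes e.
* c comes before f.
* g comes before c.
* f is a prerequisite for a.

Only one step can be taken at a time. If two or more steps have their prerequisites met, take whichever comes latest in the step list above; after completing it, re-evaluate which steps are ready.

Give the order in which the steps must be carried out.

b e g c f d a

Only b has no prerequisites, so it is first.
e needed b, now all done → e.
g needed e, now all done → g.
Next only c has its prerequisites met → c.
Now f and d have their prerequisites met. f is listed later, so f next.
d needed c, now all done → d.
That leaves a as the only ready step → a.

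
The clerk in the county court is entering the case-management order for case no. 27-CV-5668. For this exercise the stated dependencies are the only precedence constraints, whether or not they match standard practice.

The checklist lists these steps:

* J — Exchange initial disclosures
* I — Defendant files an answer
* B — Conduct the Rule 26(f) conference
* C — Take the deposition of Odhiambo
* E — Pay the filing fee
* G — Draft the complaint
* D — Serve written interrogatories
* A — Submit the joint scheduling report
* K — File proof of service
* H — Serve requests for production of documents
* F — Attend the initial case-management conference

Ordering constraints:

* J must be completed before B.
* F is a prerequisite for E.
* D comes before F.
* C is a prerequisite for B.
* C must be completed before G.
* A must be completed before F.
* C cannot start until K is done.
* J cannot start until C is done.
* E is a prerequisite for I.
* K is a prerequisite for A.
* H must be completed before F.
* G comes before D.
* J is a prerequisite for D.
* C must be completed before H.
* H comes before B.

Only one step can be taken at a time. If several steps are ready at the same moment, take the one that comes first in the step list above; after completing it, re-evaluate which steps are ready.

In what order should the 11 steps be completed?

K → C → J → G → D → A → H → B → F → E → I

K is the only step with nothing outstanding, so it goes first.
C and A are both available; C is listed earlier → C.
J, G and H now also ready, so the ready set is {J, G, A, H}; J is listed earlier → J.
Now G, A and H have their prerequisites met. G is listed earlier, so G next.
Ready: D, A and H. D is listed earlier → D.
Ready: A and H. A is listed earlier → A.
H is the only step now ready → H.
B and F are both available; B is listed earlier → B.
That leaves F as the only ready step → F.
E needed F, now all done → E.
Next only I has its prerequisites met → I.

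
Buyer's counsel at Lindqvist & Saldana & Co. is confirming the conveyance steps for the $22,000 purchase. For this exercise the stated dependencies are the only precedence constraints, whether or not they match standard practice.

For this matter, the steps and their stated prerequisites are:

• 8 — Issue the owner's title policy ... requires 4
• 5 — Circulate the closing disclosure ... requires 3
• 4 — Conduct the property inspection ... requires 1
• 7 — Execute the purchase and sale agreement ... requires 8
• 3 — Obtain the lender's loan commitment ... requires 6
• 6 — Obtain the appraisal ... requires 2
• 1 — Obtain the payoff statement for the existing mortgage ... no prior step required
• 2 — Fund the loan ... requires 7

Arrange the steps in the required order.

1 has no prerequisites → 1 first.
Next only 4 has its prerequisites met → 4.
8 needed 4, now all done → 8.
Next only 7 has its prerequisites met → 7.
2 needed 7, now all done → 2.
6 needed 2, now all done → 6.
3 needed 6, now all done → 3.
That leaves 5 as the only ready step → 5.

1, 4, 8, 7, 2, 6, 3, 5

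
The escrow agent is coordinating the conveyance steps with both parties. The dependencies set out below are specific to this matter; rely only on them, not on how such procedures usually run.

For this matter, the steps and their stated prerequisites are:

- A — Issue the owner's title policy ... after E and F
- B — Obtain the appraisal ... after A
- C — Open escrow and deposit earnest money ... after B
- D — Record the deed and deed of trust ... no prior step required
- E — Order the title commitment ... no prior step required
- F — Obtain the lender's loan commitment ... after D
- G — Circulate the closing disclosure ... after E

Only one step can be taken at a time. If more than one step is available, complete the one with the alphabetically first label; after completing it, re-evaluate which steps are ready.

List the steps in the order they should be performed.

D, E, F, A, B, C, G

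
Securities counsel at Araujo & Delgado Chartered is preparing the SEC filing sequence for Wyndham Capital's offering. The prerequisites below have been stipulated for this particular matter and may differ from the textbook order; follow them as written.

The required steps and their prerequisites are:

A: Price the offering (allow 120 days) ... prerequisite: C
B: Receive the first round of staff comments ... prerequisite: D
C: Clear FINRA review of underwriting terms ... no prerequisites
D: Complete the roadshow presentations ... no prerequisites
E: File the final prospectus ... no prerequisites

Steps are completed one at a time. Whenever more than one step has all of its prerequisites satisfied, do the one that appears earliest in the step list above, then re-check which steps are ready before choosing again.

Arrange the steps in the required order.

C, D and E have no prerequisites; C is listed earlier, so C is first.
A now also ready, so the ready set is {A, D, E}; A is listed earlier → A.
Ready: D and E. D is listed earlier → D.
B and E are both available; B is listed earlier → B.
Next only E has its prerequisites met → E.

C, A, D, B, E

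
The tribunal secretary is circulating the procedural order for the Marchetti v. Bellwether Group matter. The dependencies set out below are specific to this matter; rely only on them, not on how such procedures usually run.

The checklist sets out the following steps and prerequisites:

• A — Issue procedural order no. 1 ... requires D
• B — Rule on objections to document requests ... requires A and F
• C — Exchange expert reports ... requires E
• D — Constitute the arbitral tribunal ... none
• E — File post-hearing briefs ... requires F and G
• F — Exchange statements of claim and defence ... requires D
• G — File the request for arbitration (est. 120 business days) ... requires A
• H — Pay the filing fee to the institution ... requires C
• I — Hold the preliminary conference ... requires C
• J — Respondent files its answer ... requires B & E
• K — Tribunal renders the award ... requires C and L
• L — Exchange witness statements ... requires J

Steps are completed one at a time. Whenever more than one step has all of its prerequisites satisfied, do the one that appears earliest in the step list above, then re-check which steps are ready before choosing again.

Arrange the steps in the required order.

Only D has no prerequisites, so it is first.
A and F are both available; A is listed earlier → A.
G now also ready, so the ready set is {F, G}; F is listed earlier → F.
Now B and G have their prerequisites met. B is listed earlier, so B next.
That leaves G as the only ready step → G.
E needed F and G, now all done → E.
Ready: C and J. C is listed earlier → C.
H, I and J are all available; H is listed earlier → H.
Ready: I and J. I is listed earlier → I.
J is the only step now ready → J.
That leaves L as the only ready step → L.
K is the only step now ready → K.

D, A, F, B, G, E, C, H, I, J, L, K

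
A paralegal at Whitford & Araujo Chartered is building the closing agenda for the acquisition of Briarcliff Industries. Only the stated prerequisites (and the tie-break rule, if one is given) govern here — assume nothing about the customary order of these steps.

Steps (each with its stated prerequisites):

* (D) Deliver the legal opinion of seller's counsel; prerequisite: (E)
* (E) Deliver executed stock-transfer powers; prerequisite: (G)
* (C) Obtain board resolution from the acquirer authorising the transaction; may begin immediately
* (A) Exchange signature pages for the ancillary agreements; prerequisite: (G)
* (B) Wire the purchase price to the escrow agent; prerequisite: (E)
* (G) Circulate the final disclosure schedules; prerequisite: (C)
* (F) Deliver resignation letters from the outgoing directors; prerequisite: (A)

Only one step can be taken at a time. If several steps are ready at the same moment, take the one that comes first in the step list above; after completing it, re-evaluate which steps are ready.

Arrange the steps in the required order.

(C) → (G) → (E) → (D) → (A) → (B) → (F)

(C) has no prerequisites → (C) first.
That leaves (G) as the only ready step → (G).
(E) and (A) are both available; (E) is listed earlier → (E).
Ready: (D), (A) and (B). (D) is listed earlier → (D).
Now (A) and (B) have their prerequisites met. (A) is listed earlier, so (A) next.
(F) now also ready, so the ready set is {(B), (F)}; (B) is listed earlier → (B).
Next only (F) has its prerequisites met → (F).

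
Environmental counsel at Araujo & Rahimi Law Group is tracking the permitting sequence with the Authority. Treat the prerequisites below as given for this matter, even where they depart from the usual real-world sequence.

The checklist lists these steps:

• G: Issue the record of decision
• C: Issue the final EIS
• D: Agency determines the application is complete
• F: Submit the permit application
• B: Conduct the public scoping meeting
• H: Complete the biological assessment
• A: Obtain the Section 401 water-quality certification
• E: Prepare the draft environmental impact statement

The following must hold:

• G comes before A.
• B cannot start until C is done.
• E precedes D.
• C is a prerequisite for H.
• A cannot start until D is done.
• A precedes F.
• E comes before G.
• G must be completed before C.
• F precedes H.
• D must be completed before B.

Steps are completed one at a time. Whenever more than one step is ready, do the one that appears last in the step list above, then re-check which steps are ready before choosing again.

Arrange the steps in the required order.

E is the only step with nothing outstanding, so it goes first.
D and G are both available; D is listed later → D.
That leaves G as the only ready step → G.
Now A and C have their prerequisites met. A is listed later, so A next.
F now also ready, so the ready set is {F, C}; F is listed later → F.
C needed G, now all done → C.
H and B are both available; H is listed later → H.
That leaves B as the only ready step → B.

E D G A F C H B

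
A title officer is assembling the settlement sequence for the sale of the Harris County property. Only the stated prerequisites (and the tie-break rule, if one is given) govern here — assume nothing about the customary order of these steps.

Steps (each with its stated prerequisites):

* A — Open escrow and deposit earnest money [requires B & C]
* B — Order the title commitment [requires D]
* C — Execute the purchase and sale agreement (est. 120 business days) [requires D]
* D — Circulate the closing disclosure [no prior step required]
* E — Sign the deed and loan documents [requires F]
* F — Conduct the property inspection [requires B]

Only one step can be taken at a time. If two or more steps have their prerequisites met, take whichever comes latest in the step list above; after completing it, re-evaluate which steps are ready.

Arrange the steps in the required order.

D is the only step with nothing outstanding, so it goes first.
C and B are both available; C is listed later → C.
B needed D, now all done → B.
F and A are both available; F is listed later → F.
E and A are both available; E is listed later → E.
That leaves A as the only ready step → A.

D → C → B → F → E → A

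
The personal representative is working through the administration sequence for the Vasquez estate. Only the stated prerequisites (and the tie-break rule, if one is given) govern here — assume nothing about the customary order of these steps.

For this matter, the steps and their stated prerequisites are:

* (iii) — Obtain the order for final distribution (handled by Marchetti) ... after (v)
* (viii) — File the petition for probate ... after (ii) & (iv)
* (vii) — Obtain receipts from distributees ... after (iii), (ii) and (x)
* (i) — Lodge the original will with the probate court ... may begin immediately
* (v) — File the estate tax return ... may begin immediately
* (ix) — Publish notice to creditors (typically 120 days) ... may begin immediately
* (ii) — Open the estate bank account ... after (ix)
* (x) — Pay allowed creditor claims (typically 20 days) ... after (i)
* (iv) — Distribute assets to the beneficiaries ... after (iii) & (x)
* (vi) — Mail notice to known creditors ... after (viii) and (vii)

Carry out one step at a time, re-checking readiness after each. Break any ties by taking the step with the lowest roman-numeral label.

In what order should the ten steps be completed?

(i), (v) and (ix) have no prerequisites; (i) has the earlier label, so (i) is first.
(x) now also ready, so the ready set is {(v), (ix), (x)}; (v) has the earlier label → (v).
(iii) now also ready, so the ready set is {(iii), (ix), (x)}; (iii) has the earlier label → (iii).
Now (ix) and (x) have their prerequisites met. (ix) has the earlier label, so (ix) next.
(ii) and (x) are both available; (ii) has the earlier label → (ii).
(x) needed (i), now all done → (x).
Now (iv) and (vii) have their prerequisites met. (iv) has the earlier label, so (iv) next.
Now (vii) and (viii) have their prerequisites met. (vii) has the earlier label, so (vii) next.
Next only (viii) has its prerequisites met → (viii).
(vi) needed (vii) and (viii), now all done → (vi).

(i) → (v) → (iii) → (ix) → (ii) → (x) → (iv) → (vii) → (viii) → (vi)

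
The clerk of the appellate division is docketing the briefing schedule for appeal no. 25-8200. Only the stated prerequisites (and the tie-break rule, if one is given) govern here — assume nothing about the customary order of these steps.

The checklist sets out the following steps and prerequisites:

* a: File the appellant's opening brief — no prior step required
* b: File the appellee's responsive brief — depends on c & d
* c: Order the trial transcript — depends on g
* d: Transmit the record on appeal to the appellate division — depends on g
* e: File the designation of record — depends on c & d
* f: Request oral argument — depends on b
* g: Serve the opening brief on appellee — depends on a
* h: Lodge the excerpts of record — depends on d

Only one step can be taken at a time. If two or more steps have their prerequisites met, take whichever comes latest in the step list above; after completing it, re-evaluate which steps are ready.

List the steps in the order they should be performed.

a g d h c e b f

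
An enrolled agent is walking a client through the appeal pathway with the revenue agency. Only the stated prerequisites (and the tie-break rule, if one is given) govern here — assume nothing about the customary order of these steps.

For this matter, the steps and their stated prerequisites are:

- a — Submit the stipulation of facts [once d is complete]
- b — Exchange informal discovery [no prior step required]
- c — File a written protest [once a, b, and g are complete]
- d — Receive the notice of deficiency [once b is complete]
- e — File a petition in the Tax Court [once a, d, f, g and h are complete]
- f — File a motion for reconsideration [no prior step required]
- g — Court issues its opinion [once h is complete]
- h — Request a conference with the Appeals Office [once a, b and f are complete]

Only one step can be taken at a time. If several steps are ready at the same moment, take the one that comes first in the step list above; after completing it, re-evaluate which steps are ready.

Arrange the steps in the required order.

b, d, a, f, h, g, c, e

b and f have no prerequisites; b is listed earlier, so b is first.
Now d and f have their prerequisites met. d is listed earlier, so d next.
Now a and f have their prerequisites met. a is listed earlier, so a next.
Next only f has its prerequisites met → f.
h needed a, b and f, now all done → h.
Next only g has its prerequisites met → g.
Now c and e have their prerequisites met. c is listed earlier, so c next.
That leaves e as the only ready step → e.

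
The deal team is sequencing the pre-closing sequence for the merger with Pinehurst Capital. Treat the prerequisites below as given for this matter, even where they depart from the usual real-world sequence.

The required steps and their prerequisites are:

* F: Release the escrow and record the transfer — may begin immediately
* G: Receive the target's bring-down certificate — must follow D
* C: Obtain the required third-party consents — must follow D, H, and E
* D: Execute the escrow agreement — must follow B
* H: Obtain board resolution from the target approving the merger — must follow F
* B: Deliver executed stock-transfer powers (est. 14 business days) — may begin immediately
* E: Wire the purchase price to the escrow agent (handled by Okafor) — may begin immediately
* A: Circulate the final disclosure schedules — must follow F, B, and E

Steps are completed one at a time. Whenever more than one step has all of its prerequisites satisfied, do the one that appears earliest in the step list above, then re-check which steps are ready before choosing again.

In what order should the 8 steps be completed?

F, H, B, D, G, E, C, A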